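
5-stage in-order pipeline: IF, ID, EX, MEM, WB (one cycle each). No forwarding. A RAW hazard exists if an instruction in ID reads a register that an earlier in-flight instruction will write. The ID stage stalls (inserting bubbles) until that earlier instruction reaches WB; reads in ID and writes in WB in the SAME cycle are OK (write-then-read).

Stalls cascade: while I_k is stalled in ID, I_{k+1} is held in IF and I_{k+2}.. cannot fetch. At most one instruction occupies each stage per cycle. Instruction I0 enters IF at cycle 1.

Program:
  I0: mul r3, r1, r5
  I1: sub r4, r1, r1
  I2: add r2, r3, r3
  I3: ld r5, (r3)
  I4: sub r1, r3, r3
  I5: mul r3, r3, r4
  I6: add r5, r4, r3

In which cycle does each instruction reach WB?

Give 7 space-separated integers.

Answer: 5 6 8 9 10 11 14

Derivation:
I0 mul r3 <- r1,r5: IF@1 ID@2 stall=0 (-) EX@3 MEM@4 WB@5
I1 sub r4 <- r1,r1: IF@2 ID@3 stall=0 (-) EX@4 MEM@5 WB@6
I2 add r2 <- r3,r3: IF@3 ID@4 stall=1 (RAW on I0.r3 (WB@5)) EX@6 MEM@7 WB@8
I3 ld r5 <- r3: IF@4 ID@6 stall=0 (-) EX@7 MEM@8 WB@9
I4 sub r1 <- r3,r3: IF@6 ID@7 stall=0 (-) EX@8 MEM@9 WB@10
I5 mul r3 <- r3,r4: IF@7 ID@8 stall=0 (-) EX@9 MEM@10 WB@11
I6 add r5 <- r4,r3: IF@8 ID@9 stall=2 (RAW on I5.r3 (WB@11)) EX@12 MEM@13 WB@14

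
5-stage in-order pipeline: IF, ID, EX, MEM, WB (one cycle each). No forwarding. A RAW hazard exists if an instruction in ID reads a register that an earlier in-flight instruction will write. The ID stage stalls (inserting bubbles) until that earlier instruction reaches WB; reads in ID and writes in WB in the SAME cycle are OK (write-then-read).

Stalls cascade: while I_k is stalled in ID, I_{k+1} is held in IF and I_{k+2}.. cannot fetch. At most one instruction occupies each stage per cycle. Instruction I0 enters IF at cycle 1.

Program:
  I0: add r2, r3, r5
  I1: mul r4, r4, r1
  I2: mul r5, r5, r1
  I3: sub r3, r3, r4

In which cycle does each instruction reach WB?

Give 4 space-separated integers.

I0 add r2 <- r3,r5: IF@1 ID@2 stall=0 (-) EX@3 MEM@4 WB@5
I1 mul r4 <- r4,r1: IF@2 ID@3 stall=0 (-) EX@4 MEM@5 WB@6
I2 mul r5 <- r5,r1: IF@3 ID@4 stall=0 (-) EX@5 MEM@6 WB@7
I3 sub r3 <- r3,r4: IF@4 ID@5 stall=1 (RAW on I1.r4 (WB@6)) EX@7 MEM@8 WB@9

Answer: 5 6 7 9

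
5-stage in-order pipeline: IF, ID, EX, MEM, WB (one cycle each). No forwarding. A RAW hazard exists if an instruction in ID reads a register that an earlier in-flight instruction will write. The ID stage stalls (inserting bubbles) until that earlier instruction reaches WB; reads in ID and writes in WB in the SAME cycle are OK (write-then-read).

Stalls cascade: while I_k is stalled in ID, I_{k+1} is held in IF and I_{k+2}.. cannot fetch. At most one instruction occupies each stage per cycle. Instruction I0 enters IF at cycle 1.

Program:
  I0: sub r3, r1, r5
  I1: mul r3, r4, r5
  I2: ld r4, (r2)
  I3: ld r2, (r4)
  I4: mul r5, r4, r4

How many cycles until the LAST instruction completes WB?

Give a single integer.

Answer: 11

Derivation:
I0 sub r3 <- r1,r5: IF@1 ID@2 stall=0 (-) EX@3 MEM@4 WB@5
I1 mul r3 <- r4,r5: IF@2 ID@3 stall=0 (-) EX@4 MEM@5 WB@6
I2 ld r4 <- r2: IF@3 ID@4 stall=0 (-) EX@5 MEM@6 WB@7
I3 ld r2 <- r4: IF@4 ID@5 stall=2 (RAW on I2.r4 (WB@7)) EX@8 MEM@9 WB@10
I4 mul r5 <- r4,r4: IF@5 ID@8 stall=0 (-) EX@9 MEM@10 WB@11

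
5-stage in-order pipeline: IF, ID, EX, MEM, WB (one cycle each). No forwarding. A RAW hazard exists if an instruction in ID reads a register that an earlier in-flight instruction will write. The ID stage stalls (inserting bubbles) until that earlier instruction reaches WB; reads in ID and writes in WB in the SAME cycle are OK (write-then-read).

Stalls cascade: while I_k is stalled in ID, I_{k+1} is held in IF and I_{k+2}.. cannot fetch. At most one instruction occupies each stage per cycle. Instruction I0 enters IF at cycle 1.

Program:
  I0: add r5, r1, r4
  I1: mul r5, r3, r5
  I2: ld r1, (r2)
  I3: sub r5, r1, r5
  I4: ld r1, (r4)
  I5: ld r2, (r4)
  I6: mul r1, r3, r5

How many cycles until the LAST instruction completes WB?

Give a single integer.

Answer: 15

Derivation:
I0 add r5 <- r1,r4: IF@1 ID@2 stall=0 (-) EX@3 MEM@4 WB@5
I1 mul r5 <- r3,r5: IF@2 ID@3 stall=2 (RAW on I0.r5 (WB@5)) EX@6 MEM@7 WB@8
I2 ld r1 <- r2: IF@3 ID@6 stall=0 (-) EX@7 MEM@8 WB@9
I3 sub r5 <- r1,r5: IF@6 ID@7 stall=2 (RAW on I2.r1 (WB@9)) EX@10 MEM@11 WB@12
I4 ld r1 <- r4: IF@7 ID@10 stall=0 (-) EX@11 MEM@12 WB@13
I5 ld r2 <- r4: IF@10 ID@11 stall=0 (-) EX@12 MEM@13 WB@14
I6 mul r1 <- r3,r5: IF@11 ID@12 stall=0 (-) EX@13 MEM@14 WB@15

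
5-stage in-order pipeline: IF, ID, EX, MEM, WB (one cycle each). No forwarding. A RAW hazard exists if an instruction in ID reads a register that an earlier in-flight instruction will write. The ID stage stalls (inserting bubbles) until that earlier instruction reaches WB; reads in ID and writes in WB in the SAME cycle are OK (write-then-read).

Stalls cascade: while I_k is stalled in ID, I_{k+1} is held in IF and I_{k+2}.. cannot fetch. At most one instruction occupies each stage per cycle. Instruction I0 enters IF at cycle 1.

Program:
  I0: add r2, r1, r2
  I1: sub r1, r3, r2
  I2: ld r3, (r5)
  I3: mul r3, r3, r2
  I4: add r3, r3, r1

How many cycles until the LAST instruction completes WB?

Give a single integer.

Answer: 15

Derivation:
I0 add r2 <- r1,r2: IF@1 ID@2 stall=0 (-) EX@3 MEM@4 WB@5
I1 sub r1 <- r3,r2: IF@2 ID@3 stall=2 (RAW on I0.r2 (WB@5)) EX@6 MEM@7 WB@8
I2 ld r3 <- r5: IF@3 ID@6 stall=0 (-) EX@7 MEM@8 WB@9
I3 mul r3 <- r3,r2: IF@6 ID@7 stall=2 (RAW on I2.r3 (WB@9)) EX@10 MEM@11 WB@12
I4 add r3 <- r3,r1: IF@7 ID@10 stall=2 (RAW on I3.r3 (WB@12)) EX@13 MEM@14 WB@15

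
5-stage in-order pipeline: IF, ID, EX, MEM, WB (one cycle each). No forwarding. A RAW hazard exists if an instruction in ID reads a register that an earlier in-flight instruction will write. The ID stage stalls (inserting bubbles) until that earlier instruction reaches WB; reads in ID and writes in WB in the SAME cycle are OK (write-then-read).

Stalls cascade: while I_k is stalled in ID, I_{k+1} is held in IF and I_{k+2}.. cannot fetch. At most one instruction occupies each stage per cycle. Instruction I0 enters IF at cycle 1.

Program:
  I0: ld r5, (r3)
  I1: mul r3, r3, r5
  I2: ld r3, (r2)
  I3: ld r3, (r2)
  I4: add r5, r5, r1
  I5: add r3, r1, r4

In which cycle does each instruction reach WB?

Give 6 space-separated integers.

I0 ld r5 <- r3: IF@1 ID@2 stall=0 (-) EX@3 MEM@4 WB@5
I1 mul r3 <- r3,r5: IF@2 ID@3 stall=2 (RAW on I0.r5 (WB@5)) EX@6 MEM@7 WB@8
I2 ld r3 <- r2: IF@3 ID@6 stall=0 (-) EX@7 MEM@8 WB@9
I3 ld r3 <- r2: IF@6 ID@7 stall=0 (-) EX@8 MEM@9 WB@10
I4 add r5 <- r5,r1: IF@7 ID@8 stall=0 (-) EX@9 MEM@10 WB@11
I5 add r3 <- r1,r4: IF@8 ID@9 stall=0 (-) EX@10 MEM@11 WB@12

Answer: 5 8 9 10 11 12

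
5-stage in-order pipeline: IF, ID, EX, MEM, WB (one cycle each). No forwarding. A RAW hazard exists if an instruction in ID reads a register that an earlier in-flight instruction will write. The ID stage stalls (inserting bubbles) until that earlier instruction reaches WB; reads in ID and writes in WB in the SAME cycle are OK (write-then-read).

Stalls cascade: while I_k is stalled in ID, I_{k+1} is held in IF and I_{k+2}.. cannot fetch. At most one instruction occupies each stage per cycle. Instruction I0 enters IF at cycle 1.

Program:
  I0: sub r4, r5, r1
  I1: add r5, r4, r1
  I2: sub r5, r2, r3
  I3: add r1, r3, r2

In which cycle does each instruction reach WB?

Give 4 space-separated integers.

Answer: 5 8 9 10

Derivation:
I0 sub r4 <- r5,r1: IF@1 ID@2 stall=0 (-) EX@3 MEM@4 WB@5
I1 add r5 <- r4,r1: IF@2 ID@3 stall=2 (RAW on I0.r4 (WB@5)) EX@6 MEM@7 WB@8
I2 sub r5 <- r2,r3: IF@3 ID@6 stall=0 (-) EX@7 MEM@8 WB@9
I3 add r1 <- r3,r2: IF@6 ID@7 stall=0 (-) EX@8 MEM@9 WB@10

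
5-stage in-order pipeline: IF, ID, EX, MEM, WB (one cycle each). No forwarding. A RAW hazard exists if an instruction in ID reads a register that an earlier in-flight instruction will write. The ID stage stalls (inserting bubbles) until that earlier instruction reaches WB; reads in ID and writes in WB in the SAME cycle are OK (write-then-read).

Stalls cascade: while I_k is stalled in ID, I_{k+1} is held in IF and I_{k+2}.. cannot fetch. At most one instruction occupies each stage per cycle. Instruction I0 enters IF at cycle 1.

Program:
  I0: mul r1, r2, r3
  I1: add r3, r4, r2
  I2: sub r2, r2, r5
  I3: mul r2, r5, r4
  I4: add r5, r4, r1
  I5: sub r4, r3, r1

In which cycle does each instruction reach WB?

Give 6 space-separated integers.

Answer: 5 6 7 8 9 10

Derivation:
I0 mul r1 <- r2,r3: IF@1 ID@2 stall=0 (-) EX@3 MEM@4 WB@5
I1 add r3 <- r4,r2: IF@2 ID@3 stall=0 (-) EX@4 MEM@5 WB@6
I2 sub r2 <- r2,r5: IF@3 ID@4 stall=0 (-) EX@5 MEM@6 WB@7
I3 mul r2 <- r5,r4: IF@4 ID@5 stall=0 (-) EX@6 MEM@7 WB@8
I4 add r5 <- r4,r1: IF@5 ID@6 stall=0 (-) EX@7 MEM@8 WB@9
I5 sub r4 <- r3,r1: IF@6 ID@7 stall=0 (-) EX@8 MEM@9 WB@10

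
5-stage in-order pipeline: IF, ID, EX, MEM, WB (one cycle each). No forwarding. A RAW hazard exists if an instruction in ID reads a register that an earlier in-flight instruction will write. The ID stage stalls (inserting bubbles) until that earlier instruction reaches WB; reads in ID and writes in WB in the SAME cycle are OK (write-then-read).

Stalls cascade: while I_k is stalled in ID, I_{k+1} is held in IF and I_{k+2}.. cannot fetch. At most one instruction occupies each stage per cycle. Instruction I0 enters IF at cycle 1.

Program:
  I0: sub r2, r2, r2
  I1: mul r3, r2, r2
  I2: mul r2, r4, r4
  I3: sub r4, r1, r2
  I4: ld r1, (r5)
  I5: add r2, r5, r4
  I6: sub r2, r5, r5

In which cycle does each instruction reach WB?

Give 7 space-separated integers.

Answer: 5 8 9 12 13 15 16

Derivation:
I0 sub r2 <- r2,r2: IF@1 ID@2 stall=0 (-) EX@3 MEM@4 WB@5
I1 mul r3 <- r2,r2: IF@2 ID@3 stall=2 (RAW on I0.r2 (WB@5)) EX@6 MEM@7 WB@8
I2 mul r2 <- r4,r4: IF@3 ID@6 stall=0 (-) EX@7 MEM@8 WB@9
I3 sub r4 <- r1,r2: IF@6 ID@7 stall=2 (RAW on I2.r2 (WB@9)) EX@10 MEM@11 WB@12
I4 ld r1 <- r5: IF@7 ID@10 stall=0 (-) EX@11 MEM@12 WB@13
I5 add r2 <- r5,r4: IF@10 ID@11 stall=1 (RAW on I3.r4 (WB@12)) EX@13 MEM@14 WB@15
I6 sub r2 <- r5,r5: IF@11 ID@13 stall=0 (-) EX@14 MEM@15 WB@16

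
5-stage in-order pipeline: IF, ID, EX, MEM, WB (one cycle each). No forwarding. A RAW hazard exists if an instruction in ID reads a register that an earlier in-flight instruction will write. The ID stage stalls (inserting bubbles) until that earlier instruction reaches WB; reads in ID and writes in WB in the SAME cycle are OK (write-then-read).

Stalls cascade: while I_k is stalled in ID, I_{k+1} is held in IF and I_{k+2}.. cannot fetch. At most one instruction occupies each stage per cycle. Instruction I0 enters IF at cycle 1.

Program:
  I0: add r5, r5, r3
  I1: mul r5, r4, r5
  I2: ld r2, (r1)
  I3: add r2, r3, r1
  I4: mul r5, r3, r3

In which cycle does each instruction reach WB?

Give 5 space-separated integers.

I0 add r5 <- r5,r3: IF@1 ID@2 stall=0 (-) EX@3 MEM@4 WB@5
I1 mul r5 <- r4,r5: IF@2 ID@3 stall=2 (RAW on I0.r5 (WB@5)) EX@6 MEM@7 WB@8
I2 ld r2 <- r1: IF@3 ID@6 stall=0 (-) EX@7 MEM@8 WB@9
I3 add r2 <- r3,r1: IF@6 ID@7 stall=0 (-) EX@8 MEM@9 WB@10
I4 mul r5 <- r3,r3: IF@7 ID@8 stall=0 (-) EX@9 MEM@10 WB@11

Answer: 5 8 9 10 11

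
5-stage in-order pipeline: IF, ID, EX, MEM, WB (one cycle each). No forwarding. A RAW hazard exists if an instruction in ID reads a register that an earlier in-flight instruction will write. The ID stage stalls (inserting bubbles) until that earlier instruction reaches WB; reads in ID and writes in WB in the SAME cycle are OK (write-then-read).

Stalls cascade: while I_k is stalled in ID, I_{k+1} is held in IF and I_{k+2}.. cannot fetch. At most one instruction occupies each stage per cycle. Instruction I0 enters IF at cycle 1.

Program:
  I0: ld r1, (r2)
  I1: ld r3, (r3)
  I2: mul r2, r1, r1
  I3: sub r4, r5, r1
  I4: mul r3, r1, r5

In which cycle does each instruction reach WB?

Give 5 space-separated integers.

I0 ld r1 <- r2: IF@1 ID@2 stall=0 (-) EX@3 MEM@4 WB@5
I1 ld r3 <- r3: IF@2 ID@3 stall=0 (-) EX@4 MEM@5 WB@6
I2 mul r2 <- r1,r1: IF@3 ID@4 stall=1 (RAW on I0.r1 (WB@5)) EX@6 MEM@7 WB@8
I3 sub r4 <- r5,r1: IF@4 ID@6 stall=0 (-) EX@7 MEM@8 WB@9
I4 mul r3 <- r1,r5: IF@6 ID@7 stall=0 (-) EX@8 MEM@9 WB@10

Answer: 5 6 8 9 10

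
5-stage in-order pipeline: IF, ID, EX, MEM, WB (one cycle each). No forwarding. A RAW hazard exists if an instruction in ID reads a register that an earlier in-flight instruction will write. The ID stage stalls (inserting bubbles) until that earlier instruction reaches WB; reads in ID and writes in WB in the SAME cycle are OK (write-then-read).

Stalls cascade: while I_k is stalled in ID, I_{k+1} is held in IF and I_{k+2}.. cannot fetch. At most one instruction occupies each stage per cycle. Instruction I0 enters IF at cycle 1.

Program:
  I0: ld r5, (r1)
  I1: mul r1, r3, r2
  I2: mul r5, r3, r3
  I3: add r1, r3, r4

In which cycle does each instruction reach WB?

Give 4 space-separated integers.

Answer: 5 6 7 8

Derivation:
I0 ld r5 <- r1: IF@1 ID@2 stall=0 (-) EX@3 MEM@4 WB@5
I1 mul r1 <- r3,r2: IF@2 ID@3 stall=0 (-) EX@4 MEM@5 WB@6
I2 mul r5 <- r3,r3: IF@3 ID@4 stall=0 (-) EX@5 MEM@6 WB@7
I3 add r1 <- r3,r4: IF@4 ID@5 stall=0 (-) EX@6 MEM@7 WB@8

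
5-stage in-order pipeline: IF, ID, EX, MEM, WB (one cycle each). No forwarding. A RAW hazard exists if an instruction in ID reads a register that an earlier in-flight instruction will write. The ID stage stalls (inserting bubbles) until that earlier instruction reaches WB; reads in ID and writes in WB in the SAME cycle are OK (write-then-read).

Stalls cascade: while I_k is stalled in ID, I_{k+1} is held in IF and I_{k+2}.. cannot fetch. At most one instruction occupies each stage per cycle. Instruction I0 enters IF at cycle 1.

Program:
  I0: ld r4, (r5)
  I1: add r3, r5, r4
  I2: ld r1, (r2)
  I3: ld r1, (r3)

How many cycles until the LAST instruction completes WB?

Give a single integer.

I0 ld r4 <- r5: IF@1 ID@2 stall=0 (-) EX@3 MEM@4 WB@5
I1 add r3 <- r5,r4: IF@2 ID@3 stall=2 (RAW on I0.r4 (WB@5)) EX@6 MEM@7 WB@8
I2 ld r1 <- r2: IF@3 ID@6 stall=0 (-) EX@7 MEM@8 WB@9
I3 ld r1 <- r3: IF@6 ID@7 stall=1 (RAW on I1.r3 (WB@8)) EX@9 MEM@10 WB@11

Answer: 11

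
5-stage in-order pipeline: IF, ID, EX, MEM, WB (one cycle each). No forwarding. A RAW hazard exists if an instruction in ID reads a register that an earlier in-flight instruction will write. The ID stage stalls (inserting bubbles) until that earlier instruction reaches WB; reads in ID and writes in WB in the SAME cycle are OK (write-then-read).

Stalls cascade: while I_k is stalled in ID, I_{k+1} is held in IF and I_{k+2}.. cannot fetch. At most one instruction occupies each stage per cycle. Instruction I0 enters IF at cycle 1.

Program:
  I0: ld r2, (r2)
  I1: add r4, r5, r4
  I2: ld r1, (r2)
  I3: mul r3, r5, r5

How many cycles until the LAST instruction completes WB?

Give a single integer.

Answer: 9

Derivation:
I0 ld r2 <- r2: IF@1 ID@2 stall=0 (-) EX@3 MEM@4 WB@5
I1 add r4 <- r5,r4: IF@2 ID@3 stall=0 (-) EX@4 MEM@5 WB@6
I2 ld r1 <- r2: IF@3 ID@4 stall=1 (RAW on I0.r2 (WB@5)) EX@6 MEM@7 WB@8
I3 mul r3 <- r5,r5: IF@4 ID@6 stall=0 (-) EX@7 MEM@8 WB@9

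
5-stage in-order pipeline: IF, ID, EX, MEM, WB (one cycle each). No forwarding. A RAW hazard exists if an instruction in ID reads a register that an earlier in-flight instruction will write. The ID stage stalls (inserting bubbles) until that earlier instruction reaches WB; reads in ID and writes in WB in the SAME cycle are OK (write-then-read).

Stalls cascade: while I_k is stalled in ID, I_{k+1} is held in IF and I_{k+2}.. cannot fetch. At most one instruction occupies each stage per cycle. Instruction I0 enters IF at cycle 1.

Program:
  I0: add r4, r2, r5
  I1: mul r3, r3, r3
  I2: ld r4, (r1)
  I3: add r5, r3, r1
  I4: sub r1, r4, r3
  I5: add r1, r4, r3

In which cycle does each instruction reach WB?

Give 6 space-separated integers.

I0 add r4 <- r2,r5: IF@1 ID@2 stall=0 (-) EX@3 MEM@4 WB@5
I1 mul r3 <- r3,r3: IF@2 ID@3 stall=0 (-) EX@4 MEM@5 WB@6
I2 ld r4 <- r1: IF@3 ID@4 stall=0 (-) EX@5 MEM@6 WB@7
I3 add r5 <- r3,r1: IF@4 ID@5 stall=1 (RAW on I1.r3 (WB@6)) EX@7 MEM@8 WB@9
I4 sub r1 <- r4,r3: IF@5 ID@7 stall=0 (-) EX@8 MEM@9 WB@10
I5 add r1 <- r4,r3: IF@7 ID@8 stall=0 (-) EX@9 MEM@10 WB@11

Answer: 5 6 7 9 10 11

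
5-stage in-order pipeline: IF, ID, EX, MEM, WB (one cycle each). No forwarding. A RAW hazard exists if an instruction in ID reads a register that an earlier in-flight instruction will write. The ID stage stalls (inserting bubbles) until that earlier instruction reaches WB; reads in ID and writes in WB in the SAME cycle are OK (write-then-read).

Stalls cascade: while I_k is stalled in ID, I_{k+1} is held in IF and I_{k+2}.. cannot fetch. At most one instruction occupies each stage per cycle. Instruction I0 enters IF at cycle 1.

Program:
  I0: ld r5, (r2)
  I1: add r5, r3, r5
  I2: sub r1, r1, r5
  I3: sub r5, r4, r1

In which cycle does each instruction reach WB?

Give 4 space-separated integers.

Answer: 5 8 11 14

Derivation:
I0 ld r5 <- r2: IF@1 ID@2 stall=0 (-) EX@3 MEM@4 WB@5
I1 add r5 <- r3,r5: IF@2 ID@3 stall=2 (RAW on I0.r5 (WB@5)) EX@6 MEM@7 WB@8
I2 sub r1 <- r1,r5: IF@3 ID@6 stall=2 (RAW on I1.r5 (WB@8)) EX@9 MEM@10 WB@11
I3 sub r5 <- r4,r1: IF@6 ID@9 stall=2 (RAW on I2.r1 (WB@11)) EX@12 MEM@13 WB@14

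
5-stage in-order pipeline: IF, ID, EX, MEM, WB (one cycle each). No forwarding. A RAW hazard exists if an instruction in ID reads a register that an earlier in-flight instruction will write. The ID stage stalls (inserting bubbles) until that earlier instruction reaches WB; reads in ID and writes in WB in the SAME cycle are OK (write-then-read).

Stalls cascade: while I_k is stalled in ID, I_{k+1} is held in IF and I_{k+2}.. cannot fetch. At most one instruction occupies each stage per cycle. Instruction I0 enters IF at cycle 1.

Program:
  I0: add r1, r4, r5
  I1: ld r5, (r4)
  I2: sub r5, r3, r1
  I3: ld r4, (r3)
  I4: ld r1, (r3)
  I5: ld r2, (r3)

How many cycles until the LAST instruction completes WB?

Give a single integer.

Answer: 11

Derivation:
I0 add r1 <- r4,r5: IF@1 ID@2 stall=0 (-) EX@3 MEM@4 WB@5
I1 ld r5 <- r4: IF@2 ID@3 stall=0 (-) EX@4 MEM@5 WB@6
I2 sub r5 <- r3,r1: IF@3 ID@4 stall=1 (RAW on I0.r1 (WB@5)) EX@6 MEM@7 WB@8
I3 ld r4 <- r3: IF@4 ID@6 stall=0 (-) EX@7 MEM@8 WB@9
I4 ld r1 <- r3: IF@6 ID@7 stall=0 (-) EX@8 MEM@9 WB@10
I5 ld r2 <- r3: IF@7 ID@8 stall=0 (-) EX@9 MEM@10 WB@11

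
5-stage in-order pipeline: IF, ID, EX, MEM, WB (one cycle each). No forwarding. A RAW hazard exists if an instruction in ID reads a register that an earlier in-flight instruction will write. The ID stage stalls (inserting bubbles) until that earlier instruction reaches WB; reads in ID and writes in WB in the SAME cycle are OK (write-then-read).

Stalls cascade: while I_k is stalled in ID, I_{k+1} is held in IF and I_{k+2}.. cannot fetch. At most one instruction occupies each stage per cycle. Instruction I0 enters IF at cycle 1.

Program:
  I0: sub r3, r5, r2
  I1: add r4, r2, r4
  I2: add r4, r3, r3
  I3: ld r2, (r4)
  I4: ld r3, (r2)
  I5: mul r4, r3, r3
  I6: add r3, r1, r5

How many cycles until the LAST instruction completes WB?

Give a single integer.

Answer: 18

Derivation:
I0 sub r3 <- r5,r2: IF@1 ID@2 stall=0 (-) EX@3 MEM@4 WB@5
I1 add r4 <- r2,r4: IF@2 ID@3 stall=0 (-) EX@4 MEM@5 WB@6
I2 add r4 <- r3,r3: IF@3 ID@4 stall=1 (RAW on I0.r3 (WB@5)) EX@6 MEM@7 WB@8
I3 ld r2 <- r4: IF@4 ID@6 stall=2 (RAW on I2.r4 (WB@8)) EX@9 MEM@10 WB@11
I4 ld r3 <- r2: IF@6 ID@9 stall=2 (RAW on I3.r2 (WB@11)) EX@12 MEM@13 WB@14
I5 mul r4 <- r3,r3: IF@9 ID@12 stall=2 (RAW on I4.r3 (WB@14)) EX@15 MEM@16 WB@17
I6 add r3 <- r1,r5: IF@12 ID@15 stall=0 (-) EX@16 MEM@17 WB@18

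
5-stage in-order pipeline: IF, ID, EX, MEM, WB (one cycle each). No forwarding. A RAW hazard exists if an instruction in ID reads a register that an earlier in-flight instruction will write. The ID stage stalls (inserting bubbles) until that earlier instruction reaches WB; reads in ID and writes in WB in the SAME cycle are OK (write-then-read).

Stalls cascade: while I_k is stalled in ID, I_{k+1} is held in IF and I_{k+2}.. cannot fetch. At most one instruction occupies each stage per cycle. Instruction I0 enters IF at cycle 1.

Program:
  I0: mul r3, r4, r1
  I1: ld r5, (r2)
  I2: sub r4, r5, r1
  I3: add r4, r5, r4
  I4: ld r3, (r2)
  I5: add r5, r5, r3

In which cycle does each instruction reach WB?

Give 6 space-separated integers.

Answer: 5 6 9 12 13 16

Derivation:
I0 mul r3 <- r4,r1: IF@1 ID@2 stall=0 (-) EX@3 MEM@4 WB@5
I1 ld r5 <- r2: IF@2 ID@3 stall=0 (-) EX@4 MEM@5 WB@6
I2 sub r4 <- r5,r1: IF@3 ID@4 stall=2 (RAW on I1.r5 (WB@6)) EX@7 MEM@8 WB@9
I3 add r4 <- r5,r4: IF@4 ID@7 stall=2 (RAW on I2.r4 (WB@9)) EX@10 MEM@11 WB@12
I4 ld r3 <- r2: IF@7 ID@10 stall=0 (-) EX@11 MEM@12 WB@13
I5 add r5 <- r5,r3: IF@10 ID@11 stall=2 (RAW on I4.r3 (WB@13)) EX@14 MEM@15 WB@16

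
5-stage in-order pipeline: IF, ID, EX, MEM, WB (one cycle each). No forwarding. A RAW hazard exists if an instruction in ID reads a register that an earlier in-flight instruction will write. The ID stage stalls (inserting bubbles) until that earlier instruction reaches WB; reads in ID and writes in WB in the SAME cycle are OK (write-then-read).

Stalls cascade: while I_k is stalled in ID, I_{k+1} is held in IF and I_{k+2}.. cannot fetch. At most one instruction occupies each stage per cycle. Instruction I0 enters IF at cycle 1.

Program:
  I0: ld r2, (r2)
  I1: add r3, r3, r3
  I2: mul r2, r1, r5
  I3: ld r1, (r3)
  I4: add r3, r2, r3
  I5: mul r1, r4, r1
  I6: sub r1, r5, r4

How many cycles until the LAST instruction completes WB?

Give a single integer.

Answer: 13

Derivation:
I0 ld r2 <- r2: IF@1 ID@2 stall=0 (-) EX@3 MEM@4 WB@5
I1 add r3 <- r3,r3: IF@2 ID@3 stall=0 (-) EX@4 MEM@5 WB@6
I2 mul r2 <- r1,r5: IF@3 ID@4 stall=0 (-) EX@5 MEM@6 WB@7
I3 ld r1 <- r3: IF@4 ID@5 stall=1 (RAW on I1.r3 (WB@6)) EX@7 MEM@8 WB@9
I4 add r3 <- r2,r3: IF@5 ID@7 stall=0 (-) EX@8 MEM@9 WB@10
I5 mul r1 <- r4,r1: IF@7 ID@8 stall=1 (RAW on I3.r1 (WB@9)) EX@10 MEM@11 WB@12
I6 sub r1 <- r5,r4: IF@8 ID@10 stall=0 (-) EX@11 MEM@12 WB@13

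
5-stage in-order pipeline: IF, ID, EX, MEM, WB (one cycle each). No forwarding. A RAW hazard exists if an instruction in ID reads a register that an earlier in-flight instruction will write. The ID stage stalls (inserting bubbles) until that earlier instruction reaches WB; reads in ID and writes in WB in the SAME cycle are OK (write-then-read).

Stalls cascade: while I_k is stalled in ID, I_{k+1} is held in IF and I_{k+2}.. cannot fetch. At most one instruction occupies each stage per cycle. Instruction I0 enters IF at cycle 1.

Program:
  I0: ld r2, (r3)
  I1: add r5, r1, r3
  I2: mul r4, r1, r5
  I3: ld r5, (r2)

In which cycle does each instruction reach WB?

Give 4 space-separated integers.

I0 ld r2 <- r3: IF@1 ID@2 stall=0 (-) EX@3 MEM@4 WB@5
I1 add r5 <- r1,r3: IF@2 ID@3 stall=0 (-) EX@4 MEM@5 WB@6
I2 mul r4 <- r1,r5: IF@3 ID@4 stall=2 (RAW on I1.r5 (WB@6)) EX@7 MEM@8 WB@9
I3 ld r5 <- r2: IF@4 ID@7 stall=0 (-) EX@8 MEM@9 WB@10

Answer: 5 6 9 10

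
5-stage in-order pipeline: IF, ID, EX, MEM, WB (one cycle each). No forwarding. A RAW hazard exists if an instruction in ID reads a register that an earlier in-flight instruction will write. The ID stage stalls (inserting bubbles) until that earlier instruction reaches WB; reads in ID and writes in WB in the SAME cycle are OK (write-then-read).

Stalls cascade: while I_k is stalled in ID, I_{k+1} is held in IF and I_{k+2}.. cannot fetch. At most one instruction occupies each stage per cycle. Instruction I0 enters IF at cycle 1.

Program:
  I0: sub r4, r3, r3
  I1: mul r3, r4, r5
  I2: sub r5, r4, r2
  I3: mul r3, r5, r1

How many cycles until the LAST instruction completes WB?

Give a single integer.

Answer: 12

Derivation:
I0 sub r4 <- r3,r3: IF@1 ID@2 stall=0 (-) EX@3 MEM@4 WB@5
I1 mul r3 <- r4,r5: IF@2 ID@3 stall=2 (RAW on I0.r4 (WB@5)) EX@6 MEM@7 WB@8
I2 sub r5 <- r4,r2: IF@3 ID@6 stall=0 (-) EX@7 MEM@8 WB@9
I3 mul r3 <- r5,r1: IF@6 ID@7 stall=2 (RAW on I2.r5 (WB@9)) EX@10 MEM@11 WB@12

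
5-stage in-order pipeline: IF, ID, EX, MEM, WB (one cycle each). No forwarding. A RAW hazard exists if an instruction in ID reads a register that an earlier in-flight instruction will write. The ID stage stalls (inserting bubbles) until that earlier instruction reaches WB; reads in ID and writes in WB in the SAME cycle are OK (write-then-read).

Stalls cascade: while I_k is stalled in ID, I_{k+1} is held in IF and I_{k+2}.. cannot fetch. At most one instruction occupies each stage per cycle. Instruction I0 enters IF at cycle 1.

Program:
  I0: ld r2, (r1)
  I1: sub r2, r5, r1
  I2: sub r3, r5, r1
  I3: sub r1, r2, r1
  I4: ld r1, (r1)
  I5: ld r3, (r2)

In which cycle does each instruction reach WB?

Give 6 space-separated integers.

I0 ld r2 <- r1: IF@1 ID@2 stall=0 (-) EX@3 MEM@4 WB@5
I1 sub r2 <- r5,r1: IF@2 ID@3 stall=0 (-) EX@4 MEM@5 WB@6
I2 sub r3 <- r5,r1: IF@3 ID@4 stall=0 (-) EX@5 MEM@6 WB@7
I3 sub r1 <- r2,r1: IF@4 ID@5 stall=1 (RAW on I1.r2 (WB@6)) EX@7 MEM@8 WB@9
I4 ld r1 <- r1: IF@5 ID@7 stall=2 (RAW on I3.r1 (WB@9)) EX@10 MEM@11 WB@12
I5 ld r3 <- r2: IF@7 ID@10 stall=0 (-) EX@11 MEM@12 WB@13

Answer: 5 6 7 9 12 13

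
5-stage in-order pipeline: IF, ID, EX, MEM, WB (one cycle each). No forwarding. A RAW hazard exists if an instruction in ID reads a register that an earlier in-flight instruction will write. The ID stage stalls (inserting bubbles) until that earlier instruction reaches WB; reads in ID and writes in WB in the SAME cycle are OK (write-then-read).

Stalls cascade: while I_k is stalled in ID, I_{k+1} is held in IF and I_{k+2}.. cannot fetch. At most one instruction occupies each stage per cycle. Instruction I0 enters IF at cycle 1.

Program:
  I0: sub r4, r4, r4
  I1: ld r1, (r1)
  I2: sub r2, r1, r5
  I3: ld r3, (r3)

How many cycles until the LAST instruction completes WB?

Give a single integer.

Answer: 10

Derivation:
I0 sub r4 <- r4,r4: IF@1 ID@2 stall=0 (-) EX@3 MEM@4 WB@5
I1 ld r1 <- r1: IF@2 ID@3 stall=0 (-) EX@4 MEM@5 WB@6
I2 sub r2 <- r1,r5: IF@3 ID@4 stall=2 (RAW on I1.r1 (WB@6)) EX@7 MEM@8 WB@9
I3 ld r3 <- r3: IF@4 ID@7 stall=0 (-) EX@8 MEM@9 WB@10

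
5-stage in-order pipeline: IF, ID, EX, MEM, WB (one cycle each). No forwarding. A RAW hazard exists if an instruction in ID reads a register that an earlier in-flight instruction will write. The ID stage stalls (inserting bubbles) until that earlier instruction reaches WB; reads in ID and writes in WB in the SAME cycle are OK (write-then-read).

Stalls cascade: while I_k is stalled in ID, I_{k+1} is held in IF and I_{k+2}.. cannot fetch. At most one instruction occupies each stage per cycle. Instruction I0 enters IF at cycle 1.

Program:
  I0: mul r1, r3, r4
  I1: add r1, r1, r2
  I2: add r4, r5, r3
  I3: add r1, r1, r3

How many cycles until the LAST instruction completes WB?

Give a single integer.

Answer: 11

Derivation:
I0 mul r1 <- r3,r4: IF@1 ID@2 stall=0 (-) EX@3 MEM@4 WB@5
I1 add r1 <- r1,r2: IF@2 ID@3 stall=2 (RAW on I0.r1 (WB@5)) EX@6 MEM@7 WB@8
I2 add r4 <- r5,r3: IF@3 ID@6 stall=0 (-) EX@7 MEM@8 WB@9
I3 add r1 <- r1,r3: IF@6 ID@7 stall=1 (RAW on I1.r1 (WB@8)) EX@9 MEM@10 WB@11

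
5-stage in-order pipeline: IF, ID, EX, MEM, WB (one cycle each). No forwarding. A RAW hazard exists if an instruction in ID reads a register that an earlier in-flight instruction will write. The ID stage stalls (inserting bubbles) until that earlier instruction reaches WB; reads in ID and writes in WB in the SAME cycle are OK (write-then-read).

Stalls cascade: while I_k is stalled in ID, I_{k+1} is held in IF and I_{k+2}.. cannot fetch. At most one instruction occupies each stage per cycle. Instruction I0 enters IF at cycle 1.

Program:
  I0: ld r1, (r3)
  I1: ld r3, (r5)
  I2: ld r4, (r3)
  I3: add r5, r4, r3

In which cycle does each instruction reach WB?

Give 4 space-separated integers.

I0 ld r1 <- r3: IF@1 ID@2 stall=0 (-) EX@3 MEM@4 WB@5
I1 ld r3 <- r5: IF@2 ID@3 stall=0 (-) EX@4 MEM@5 WB@6
I2 ld r4 <- r3: IF@3 ID@4 stall=2 (RAW on I1.r3 (WB@6)) EX@7 MEM@8 WB@9
I3 add r5 <- r4,r3: IF@4 ID@7 stall=2 (RAW on I2.r4 (WB@9)) EX@10 MEM@11 WB@12

Answer: 5 6 9 12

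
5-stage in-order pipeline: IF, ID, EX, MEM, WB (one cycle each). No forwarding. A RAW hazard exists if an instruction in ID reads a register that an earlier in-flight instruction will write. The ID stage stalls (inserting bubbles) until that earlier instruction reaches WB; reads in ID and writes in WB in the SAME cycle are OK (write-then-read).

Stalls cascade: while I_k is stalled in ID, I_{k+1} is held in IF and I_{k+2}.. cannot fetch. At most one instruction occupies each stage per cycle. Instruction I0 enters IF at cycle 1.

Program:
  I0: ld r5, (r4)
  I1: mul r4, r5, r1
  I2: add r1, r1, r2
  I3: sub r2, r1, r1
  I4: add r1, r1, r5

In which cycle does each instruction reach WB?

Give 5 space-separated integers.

Answer: 5 8 9 12 13

Derivation:
I0 ld r5 <- r4: IF@1 ID@2 stall=0 (-) EX@3 MEM@4 WB@5
I1 mul r4 <- r5,r1: IF@2 ID@3 stall=2 (RAW on I0.r5 (WB@5)) EX@6 MEM@7 WB@8
I2 add r1 <- r1,r2: IF@3 ID@6 stall=0 (-) EX@7 MEM@8 WB@9
I3 sub r2 <- r1,r1: IF@6 ID@7 stall=2 (RAW on I2.r1 (WB@9)) EX@10 MEM@11 WB@12
I4 add r1 <- r1,r5: IF@7 ID@10 stall=0 (-) EX@11 MEM@12 WB@13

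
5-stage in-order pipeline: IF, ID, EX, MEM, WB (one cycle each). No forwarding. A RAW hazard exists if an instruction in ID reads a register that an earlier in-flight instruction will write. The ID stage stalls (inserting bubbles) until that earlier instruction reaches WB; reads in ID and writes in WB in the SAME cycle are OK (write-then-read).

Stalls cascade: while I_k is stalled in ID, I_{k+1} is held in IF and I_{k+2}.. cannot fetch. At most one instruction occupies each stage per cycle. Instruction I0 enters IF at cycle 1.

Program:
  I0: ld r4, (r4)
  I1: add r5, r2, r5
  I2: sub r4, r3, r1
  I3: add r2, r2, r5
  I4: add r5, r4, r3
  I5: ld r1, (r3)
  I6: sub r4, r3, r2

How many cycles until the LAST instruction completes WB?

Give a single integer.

I0 ld r4 <- r4: IF@1 ID@2 stall=0 (-) EX@3 MEM@4 WB@5
I1 add r5 <- r2,r5: IF@2 ID@3 stall=0 (-) EX@4 MEM@5 WB@6
I2 sub r4 <- r3,r1: IF@3 ID@4 stall=0 (-) EX@5 MEM@6 WB@7
I3 add r2 <- r2,r5: IF@4 ID@5 stall=1 (RAW on I1.r5 (WB@6)) EX@7 MEM@8 WB@9
I4 add r5 <- r4,r3: IF@5 ID@7 stall=0 (-) EX@8 MEM@9 WB@10
I5 ld r1 <- r3: IF@7 ID@8 stall=0 (-) EX@9 MEM@10 WB@11
I6 sub r4 <- r3,r2: IF@8 ID@9 stall=0 (-) EX@10 MEM@11 WB@12

Answer: 12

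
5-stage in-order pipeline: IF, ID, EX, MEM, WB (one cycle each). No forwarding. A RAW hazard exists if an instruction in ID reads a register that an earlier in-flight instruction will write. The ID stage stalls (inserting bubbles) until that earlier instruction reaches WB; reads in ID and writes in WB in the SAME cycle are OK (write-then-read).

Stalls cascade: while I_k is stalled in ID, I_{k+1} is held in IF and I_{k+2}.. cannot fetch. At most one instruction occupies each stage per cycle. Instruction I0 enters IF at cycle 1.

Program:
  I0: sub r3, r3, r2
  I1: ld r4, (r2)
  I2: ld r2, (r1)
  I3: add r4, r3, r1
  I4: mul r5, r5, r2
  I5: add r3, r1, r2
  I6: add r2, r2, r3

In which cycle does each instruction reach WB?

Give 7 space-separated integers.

Answer: 5 6 7 8 10 11 14

Derivation:
I0 sub r3 <- r3,r2: IF@1 ID@2 stall=0 (-) EX@3 MEM@4 WB@5
I1 ld r4 <- r2: IF@2 ID@3 stall=0 (-) EX@4 MEM@5 WB@6
I2 ld r2 <- r1: IF@3 ID@4 stall=0 (-) EX@5 MEM@6 WB@7
I3 add r4 <- r3,r1: IF@4 ID@5 stall=0 (-) EX@6 MEM@7 WB@8
I4 mul r5 <- r5,r2: IF@5 ID@6 stall=1 (RAW on I2.r2 (WB@7)) EX@8 MEM@9 WB@10
I5 add r3 <- r1,r2: IF@6 ID@8 stall=0 (-) EX@9 MEM@10 WB@11
I6 add r2 <- r2,r3: IF@8 ID@9 stall=2 (RAW on I5.r3 (WB@11)) EX@12 MEM@13 WB@14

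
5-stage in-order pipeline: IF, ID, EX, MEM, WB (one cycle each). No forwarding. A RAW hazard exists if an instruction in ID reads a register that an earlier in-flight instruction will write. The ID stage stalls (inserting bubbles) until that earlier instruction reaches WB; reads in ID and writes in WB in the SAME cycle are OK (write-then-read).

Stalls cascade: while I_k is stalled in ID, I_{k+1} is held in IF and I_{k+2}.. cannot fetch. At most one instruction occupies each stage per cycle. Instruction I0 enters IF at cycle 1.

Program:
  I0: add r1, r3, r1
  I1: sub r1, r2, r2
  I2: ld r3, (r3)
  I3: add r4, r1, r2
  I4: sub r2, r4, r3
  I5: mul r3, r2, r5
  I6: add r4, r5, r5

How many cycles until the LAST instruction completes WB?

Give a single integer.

I0 add r1 <- r3,r1: IF@1 ID@2 stall=0 (-) EX@3 MEM@4 WB@5
I1 sub r1 <- r2,r2: IF@2 ID@3 stall=0 (-) EX@4 MEM@5 WB@6
I2 ld r3 <- r3: IF@3 ID@4 stall=0 (-) EX@5 MEM@6 WB@7
I3 add r4 <- r1,r2: IF@4 ID@5 stall=1 (RAW on I1.r1 (WB@6)) EX@7 MEM@8 WB@9
I4 sub r2 <- r4,r3: IF@5 ID@7 stall=2 (RAW on I3.r4 (WB@9)) EX@10 MEM@11 WB@12
I5 mul r3 <- r2,r5: IF@7 ID@10 stall=2 (RAW on I4.r2 (WB@12)) EX@13 MEM@14 WB@15
I6 add r4 <- r5,r5: IF@10 ID@13 stall=0 (-) EX@14 MEM@15 WB@16

Answer: 16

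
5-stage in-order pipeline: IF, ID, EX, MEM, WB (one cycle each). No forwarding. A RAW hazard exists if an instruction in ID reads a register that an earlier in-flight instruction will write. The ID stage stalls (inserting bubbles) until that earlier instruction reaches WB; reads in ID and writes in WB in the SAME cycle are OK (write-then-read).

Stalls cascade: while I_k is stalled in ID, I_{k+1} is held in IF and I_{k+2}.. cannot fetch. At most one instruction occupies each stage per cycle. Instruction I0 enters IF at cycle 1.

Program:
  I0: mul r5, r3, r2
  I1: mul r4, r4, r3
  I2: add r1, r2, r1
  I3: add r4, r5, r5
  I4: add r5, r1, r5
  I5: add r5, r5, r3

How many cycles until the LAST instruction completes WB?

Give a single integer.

I0 mul r5 <- r3,r2: IF@1 ID@2 stall=0 (-) EX@3 MEM@4 WB@5
I1 mul r4 <- r4,r3: IF@2 ID@3 stall=0 (-) EX@4 MEM@5 WB@6
I2 add r1 <- r2,r1: IF@3 ID@4 stall=0 (-) EX@5 MEM@6 WB@7
I3 add r4 <- r5,r5: IF@4 ID@5 stall=0 (-) EX@6 MEM@7 WB@8
I4 add r5 <- r1,r5: IF@5 ID@6 stall=1 (RAW on I2.r1 (WB@7)) EX@8 MEM@9 WB@10
I5 add r5 <- r5,r3: IF@6 ID@8 stall=2 (RAW on I4.r5 (WB@10)) EX@11 MEM@12 WB@13

Answer: 13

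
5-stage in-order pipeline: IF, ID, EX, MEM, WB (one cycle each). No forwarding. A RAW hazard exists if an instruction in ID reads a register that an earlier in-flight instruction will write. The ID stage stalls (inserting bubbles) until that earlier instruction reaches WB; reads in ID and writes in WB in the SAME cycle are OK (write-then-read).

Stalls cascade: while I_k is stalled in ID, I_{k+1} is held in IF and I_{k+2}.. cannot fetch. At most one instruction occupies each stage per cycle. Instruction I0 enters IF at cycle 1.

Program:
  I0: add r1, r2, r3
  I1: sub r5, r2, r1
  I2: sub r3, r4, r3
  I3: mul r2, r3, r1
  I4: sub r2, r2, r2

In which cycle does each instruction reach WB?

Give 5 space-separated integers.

I0 add r1 <- r2,r3: IF@1 ID@2 stall=0 (-) EX@3 MEM@4 WB@5
I1 sub r5 <- r2,r1: IF@2 ID@3 stall=2 (RAW on I0.r1 (WB@5)) EX@6 MEM@7 WB@8
I2 sub r3 <- r4,r3: IF@3 ID@6 stall=0 (-) EX@7 MEM@8 WB@9
I3 mul r2 <- r3,r1: IF@6 ID@7 stall=2 (RAW on I2.r3 (WB@9)) EX@10 MEM@11 WB@12
I4 sub r2 <- r2,r2: IF@7 ID@10 stall=2 (RAW on I3.r2 (WB@12)) EX@13 MEM@14 WB@15

Answer: 5 8 9 12 15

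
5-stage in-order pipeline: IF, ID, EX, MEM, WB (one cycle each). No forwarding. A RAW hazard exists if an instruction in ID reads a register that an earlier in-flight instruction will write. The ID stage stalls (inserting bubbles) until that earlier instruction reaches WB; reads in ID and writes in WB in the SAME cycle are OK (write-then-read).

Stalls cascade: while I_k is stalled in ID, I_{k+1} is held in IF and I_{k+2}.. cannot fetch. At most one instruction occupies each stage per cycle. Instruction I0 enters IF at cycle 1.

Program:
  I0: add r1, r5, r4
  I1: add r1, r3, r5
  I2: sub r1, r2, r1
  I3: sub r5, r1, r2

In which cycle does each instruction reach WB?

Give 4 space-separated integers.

I0 add r1 <- r5,r4: IF@1 ID@2 stall=0 (-) EX@3 MEM@4 WB@5
I1 add r1 <- r3,r5: IF@2 ID@3 stall=0 (-) EX@4 MEM@5 WB@6
I2 sub r1 <- r2,r1: IF@3 ID@4 stall=2 (RAW on I1.r1 (WB@6)) EX@7 MEM@8 WB@9
I3 sub r5 <- r1,r2: IF@4 ID@7 stall=2 (RAW on I2.r1 (WB@9)) EX@10 MEM@11 WB@12

Answer: 5 6 9 12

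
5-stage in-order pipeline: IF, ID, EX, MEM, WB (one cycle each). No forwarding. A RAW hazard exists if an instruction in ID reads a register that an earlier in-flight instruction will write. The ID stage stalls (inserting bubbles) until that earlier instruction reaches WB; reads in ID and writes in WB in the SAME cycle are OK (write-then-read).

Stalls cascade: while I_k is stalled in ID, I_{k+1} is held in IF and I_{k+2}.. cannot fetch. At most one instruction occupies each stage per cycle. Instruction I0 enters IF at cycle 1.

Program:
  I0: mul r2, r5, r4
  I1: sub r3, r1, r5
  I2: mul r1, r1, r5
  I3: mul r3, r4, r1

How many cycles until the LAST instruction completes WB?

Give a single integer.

Answer: 10

Derivation:
I0 mul r2 <- r5,r4: IF@1 ID@2 stall=0 (-) EX@3 MEM@4 WB@5
I1 sub r3 <- r1,r5: IF@2 ID@3 stall=0 (-) EX@4 MEM@5 WB@6
I2 mul r1 <- r1,r5: IF@3 ID@4 stall=0 (-) EX@5 MEM@6 WB@7
I3 mul r3 <- r4,r1: IF@4 ID@5 stall=2 (RAW on I2.r1 (WB@7)) EX@8 MEM@9 WB@10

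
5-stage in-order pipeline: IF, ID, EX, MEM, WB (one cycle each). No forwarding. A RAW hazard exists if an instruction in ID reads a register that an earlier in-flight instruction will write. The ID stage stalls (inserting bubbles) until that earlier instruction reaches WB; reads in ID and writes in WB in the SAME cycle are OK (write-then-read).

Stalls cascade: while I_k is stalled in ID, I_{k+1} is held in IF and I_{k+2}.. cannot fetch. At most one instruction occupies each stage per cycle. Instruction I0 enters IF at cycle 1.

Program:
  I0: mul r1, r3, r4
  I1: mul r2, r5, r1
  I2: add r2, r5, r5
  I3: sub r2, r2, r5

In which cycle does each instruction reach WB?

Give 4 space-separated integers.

Answer: 5 8 9 12

Derivation:
I0 mul r1 <- r3,r4: IF@1 ID@2 stall=0 (-) EX@3 MEM@4 WB@5
I1 mul r2 <- r5,r1: IF@2 ID@3 stall=2 (RAW on I0.r1 (WB@5)) EX@6 MEM@7 WB@8
I2 add r2 <- r5,r5: IF@3 ID@6 stall=0 (-) EX@7 MEM@8 WB@9
I3 sub r2 <- r2,r5: IF@6 ID@7 stall=2 (RAW on I2.r2 (WB@9)) EX@10 MEM@11 WB@12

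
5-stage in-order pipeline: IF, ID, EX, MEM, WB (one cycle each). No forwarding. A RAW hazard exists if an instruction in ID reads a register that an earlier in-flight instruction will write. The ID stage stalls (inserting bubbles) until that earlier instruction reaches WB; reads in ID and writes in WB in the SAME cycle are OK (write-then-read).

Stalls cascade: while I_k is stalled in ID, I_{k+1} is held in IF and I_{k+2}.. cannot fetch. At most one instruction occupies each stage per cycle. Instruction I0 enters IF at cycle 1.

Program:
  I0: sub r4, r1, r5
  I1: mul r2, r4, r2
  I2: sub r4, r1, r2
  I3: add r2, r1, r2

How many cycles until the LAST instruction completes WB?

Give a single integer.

I0 sub r4 <- r1,r5: IF@1 ID@2 stall=0 (-) EX@3 MEM@4 WB@5
I1 mul r2 <- r4,r2: IF@2 ID@3 stall=2 (RAW on I0.r4 (WB@5)) EX@6 MEM@7 WB@8
I2 sub r4 <- r1,r2: IF@3 ID@6 stall=2 (RAW on I1.r2 (WB@8)) EX@9 MEM@10 WB@11
I3 add r2 <- r1,r2: IF@6 ID@9 stall=0 (-) EX@10 MEM@11 WB@12

Answer: 12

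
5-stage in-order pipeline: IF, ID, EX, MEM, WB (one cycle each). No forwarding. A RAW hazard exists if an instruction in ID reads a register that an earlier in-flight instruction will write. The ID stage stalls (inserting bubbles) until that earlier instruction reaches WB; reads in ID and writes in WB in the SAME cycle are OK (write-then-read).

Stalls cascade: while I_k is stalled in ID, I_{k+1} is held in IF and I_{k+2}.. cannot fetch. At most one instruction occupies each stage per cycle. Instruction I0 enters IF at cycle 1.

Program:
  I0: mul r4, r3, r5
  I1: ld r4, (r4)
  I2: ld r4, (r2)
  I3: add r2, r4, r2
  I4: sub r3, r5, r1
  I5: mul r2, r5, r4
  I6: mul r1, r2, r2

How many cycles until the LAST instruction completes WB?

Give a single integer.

Answer: 17

Derivation:
I0 mul r4 <- r3,r5: IF@1 ID@2 stall=0 (-) EX@3 MEM@4 WB@5
I1 ld r4 <- r4: IF@2 ID@3 stall=2 (RAW on I0.r4 (WB@5)) EX@6 MEM@7 WB@8
I2 ld r4 <- r2: IF@3 ID@6 stall=0 (-) EX@7 MEM@8 WB@9
I3 add r2 <- r4,r2: IF@6 ID@7 stall=2 (RAW on I2.r4 (WB@9)) EX@10 MEM@11 WB@12
I4 sub r3 <- r5,r1: IF@7 ID@10 stall=0 (-) EX@11 MEM@12 WB@13
I5 mul r2 <- r5,r4: IF@10 ID@11 stall=0 (-) EX@12 MEM@13 WB@14
I6 mul r1 <- r2,r2: IF@11 ID@12 stall=2 (RAW on I5.r2 (WB@14)) EX@15 MEM@16 WB@17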